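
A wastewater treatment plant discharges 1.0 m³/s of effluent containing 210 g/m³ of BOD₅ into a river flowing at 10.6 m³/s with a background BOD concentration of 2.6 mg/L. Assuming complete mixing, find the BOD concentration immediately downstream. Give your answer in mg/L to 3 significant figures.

20.5 mg/L

By mass balance at complete mixing, C = (1·210 + 10.6·2.6) / (1 + 10.6) = 237.6/11.6 = 20.48 mg/L.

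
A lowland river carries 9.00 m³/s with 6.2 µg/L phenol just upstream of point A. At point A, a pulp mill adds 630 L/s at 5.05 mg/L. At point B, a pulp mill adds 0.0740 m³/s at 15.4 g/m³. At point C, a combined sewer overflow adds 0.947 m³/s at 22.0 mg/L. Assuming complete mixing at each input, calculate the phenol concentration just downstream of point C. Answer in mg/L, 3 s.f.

2.37 mg/L

6.2 µg/L = 0.0062 mg/L.
630 L/s = 0.63 m³/s.
After input A: C = (9·0.0062 + 0.63·5.05) / 9.63 = 0.3362 mg/L.
After input B: C = (9.63·0.3362 + 0.074·15.4) / 9.704 = 0.451 mg/L.
After input C: C = (9.704·0.451 + 0.947·22) / 10.65 = 2.367 mg/L.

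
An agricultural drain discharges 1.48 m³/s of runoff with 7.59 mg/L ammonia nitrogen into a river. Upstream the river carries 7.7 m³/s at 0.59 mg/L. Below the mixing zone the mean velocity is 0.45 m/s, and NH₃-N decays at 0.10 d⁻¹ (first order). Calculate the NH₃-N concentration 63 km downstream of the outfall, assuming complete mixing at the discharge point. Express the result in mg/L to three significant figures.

1.46 mg/L

After complete mixing, C₀ = (1.48·7.59 + 7.7·0.59) / 9.18 = 1.719 mg/L.
Travel time t = 6.3e+04 m / 0.45 m/s = 1.4e+05 s = 1.62 d.
C = 1.719·exp(−0.10·1.62) = 1.719·0.8504 = 1.461 mg/L.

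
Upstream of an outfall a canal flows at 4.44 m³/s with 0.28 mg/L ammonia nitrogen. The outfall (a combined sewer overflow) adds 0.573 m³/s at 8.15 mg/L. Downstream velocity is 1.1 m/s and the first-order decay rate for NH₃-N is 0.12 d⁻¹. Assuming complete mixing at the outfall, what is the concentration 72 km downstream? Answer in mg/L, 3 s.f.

After complete mixing, C₀ = (0.573·8.15 + 4.44·0.28) / 5.013 = 1.18 mg/L.
Travel time t = 7.2e+04 m / 1.1 m/s = 6.545e+04 s = 0.7576 d.
C = 1.18·exp(−0.12·0.7576) = 1.18·0.9131 = 1.077 mg/L.

1.08 mg/L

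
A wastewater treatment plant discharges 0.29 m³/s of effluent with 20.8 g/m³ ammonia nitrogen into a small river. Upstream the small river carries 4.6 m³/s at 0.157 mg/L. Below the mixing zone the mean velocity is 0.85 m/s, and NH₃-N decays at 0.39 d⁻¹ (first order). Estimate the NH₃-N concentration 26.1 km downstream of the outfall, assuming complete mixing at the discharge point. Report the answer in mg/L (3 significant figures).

1.20 mg/L

After complete mixing, C₀ = (0.29·20.8 + 4.6·0.157) / 4.89 = 1.381 mg/L.
Travel time t = 2.61e+04 m / 0.85 m/s = 3.071e+04 s = 0.3554 d.
C = 1.381·exp(−0.39·0.3554) = 1.381·0.8706 = 1.202 mg/L.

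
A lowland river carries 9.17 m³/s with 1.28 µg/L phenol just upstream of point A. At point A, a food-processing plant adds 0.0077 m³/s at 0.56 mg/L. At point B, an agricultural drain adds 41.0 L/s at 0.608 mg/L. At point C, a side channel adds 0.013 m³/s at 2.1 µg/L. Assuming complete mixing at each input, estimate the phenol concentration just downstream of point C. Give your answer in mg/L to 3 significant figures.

1.28 µg/L = 0.00128 mg/L.
After input A: C = (9.17·0.00128 + 0.0077·0.56) / 9.178 = 0.001749 mg/L.
41.0 L/s = 0.041 m³/s.
After input B: C = (9.178·0.001749 + 0.041·0.608) / 9.219 = 0.004445 mg/L.
2.1 µg/L = 0.0021 mg/L.
After input C: C = (9.219·0.004445 + 0.013·0.0021) / 9.232 = 0.004442 mg/L.

0.00444 mg/L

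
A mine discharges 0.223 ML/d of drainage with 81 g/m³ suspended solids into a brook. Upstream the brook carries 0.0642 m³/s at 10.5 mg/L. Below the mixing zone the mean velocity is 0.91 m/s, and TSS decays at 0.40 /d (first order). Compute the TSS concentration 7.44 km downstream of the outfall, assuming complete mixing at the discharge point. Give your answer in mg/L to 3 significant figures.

12.7 mg/L

0.223 ML/d = 0.002581 m³/s.
After complete mixing, C₀ = (0.002581·81 + 0.0642·10.5) / 0.06678 = 13.22 mg/L.
Travel time t = 7440 m / 0.91 m/s = 8176 s = 0.09463 d.
C = 13.22·exp(−0.40·0.09463) = 13.22·0.9629 = 12.73 mg/L.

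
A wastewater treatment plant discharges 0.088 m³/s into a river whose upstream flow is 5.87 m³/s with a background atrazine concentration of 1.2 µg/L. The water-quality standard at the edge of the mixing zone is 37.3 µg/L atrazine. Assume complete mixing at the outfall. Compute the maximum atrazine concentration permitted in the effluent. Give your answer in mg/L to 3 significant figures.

1.2 µg/L = 0.0012 mg/L.
37.3 µg/L = 0.0373 mg/L.
Mass balance: 0.0373·5.958 = 0.088·Cₑ + 5.87·0.0012.
Cₑ = (0.2222 − 0.007044) / 0.088 = 2.445 mg/L.

2.45 mg/L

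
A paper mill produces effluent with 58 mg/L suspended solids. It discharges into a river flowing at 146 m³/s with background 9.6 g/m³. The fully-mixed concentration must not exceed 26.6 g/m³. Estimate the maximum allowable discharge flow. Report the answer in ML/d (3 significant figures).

Mass balance at complete mixing: C_std·(Q_w + Q_r) = Q_w·C_e + Q_r·C_b.
Rearranging, Q_w = Q_r·(C_std − C_b)/(C_e − C_std) = 146·(26.6 − 9.6) / (58 − 26.6) = 79.04 m³/s.
= 6829 ML/d.

6830 ML/d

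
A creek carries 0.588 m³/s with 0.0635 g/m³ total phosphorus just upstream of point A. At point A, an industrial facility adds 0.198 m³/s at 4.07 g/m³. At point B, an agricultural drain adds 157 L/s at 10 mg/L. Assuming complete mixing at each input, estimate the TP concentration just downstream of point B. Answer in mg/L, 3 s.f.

2.56 mg/L

After input A: C = (0.588·0.0635 + 0.198·4.07) / 0.786 = 1.073 mg/L.
157 L/s = 0.157 m³/s.
After input B: C = (0.786·1.073 + 0.157·10) / 0.943 = 2.559 mg/L.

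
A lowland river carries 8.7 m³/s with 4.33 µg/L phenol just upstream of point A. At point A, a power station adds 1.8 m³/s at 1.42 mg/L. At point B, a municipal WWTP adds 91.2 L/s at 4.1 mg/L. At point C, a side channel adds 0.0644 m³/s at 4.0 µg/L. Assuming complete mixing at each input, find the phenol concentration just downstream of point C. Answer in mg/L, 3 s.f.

4.33 µg/L = 0.00433 mg/L.
After input A: C = (8.7·0.00433 + 1.8·1.42) / 10.5 = 0.247 mg/L.
91.2 L/s = 0.0912 m³/s.
After input B: C = (10.5·0.247 + 0.0912·4.1) / 10.59 = 0.2802 mg/L.
4.0 µg/L = 0.004 mg/L.
After input C: C = (10.59·0.2802 + 0.0644·0.004) / 10.66 = 0.2785 mg/L.

0.279 mg/L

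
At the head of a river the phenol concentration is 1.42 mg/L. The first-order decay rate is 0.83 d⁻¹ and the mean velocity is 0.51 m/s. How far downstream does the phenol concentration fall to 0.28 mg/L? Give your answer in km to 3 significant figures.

From C = C₀·e^(−kt), t = ln(C₀/C)/k = ln(1.42/0.28)/0.83 = 1.624/0.83 = 1.956 d.
Distance = v·t = 0.51 m/s × 1.69e+05 s = 8.62e+04 m = 86.2 km.

86.2 km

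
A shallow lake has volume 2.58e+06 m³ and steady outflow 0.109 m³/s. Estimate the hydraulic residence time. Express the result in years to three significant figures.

Q = 0.109 m³/s × 3.156e+07 s/yr = 3.44e+06 m³/yr.
Hydraulic residence time τ = V/Q = 2.58e+06/3.44e+06 = 0.75 yr.

0.750 yr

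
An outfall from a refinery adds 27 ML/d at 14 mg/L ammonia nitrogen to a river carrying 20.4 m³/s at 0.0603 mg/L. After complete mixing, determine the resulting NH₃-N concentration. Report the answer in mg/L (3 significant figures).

0.271 mg/L

27 ML/d = 0.3125 m³/s.
By mass balance at complete mixing, C = (0.3125·14 + 20.4·0.0603) / (0.3125 + 20.4) = 5.605/20.71 = 0.2706 mg/L.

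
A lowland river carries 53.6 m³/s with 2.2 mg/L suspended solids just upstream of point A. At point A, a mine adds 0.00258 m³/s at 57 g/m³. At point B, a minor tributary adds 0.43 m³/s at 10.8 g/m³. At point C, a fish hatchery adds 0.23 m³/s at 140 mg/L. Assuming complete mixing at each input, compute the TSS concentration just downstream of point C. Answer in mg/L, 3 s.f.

2.85 mg/L

After input A: C = (53.6·2.2 + 0.00258·57) / 53.6 = 2.203 mg/L.
After input B: C = (53.6·2.203 + 0.43·10.8) / 54.03 = 2.271 mg/L.
After input C: C = (54.03·2.271 + 0.23·140) / 54.26 = 2.855 mg/L.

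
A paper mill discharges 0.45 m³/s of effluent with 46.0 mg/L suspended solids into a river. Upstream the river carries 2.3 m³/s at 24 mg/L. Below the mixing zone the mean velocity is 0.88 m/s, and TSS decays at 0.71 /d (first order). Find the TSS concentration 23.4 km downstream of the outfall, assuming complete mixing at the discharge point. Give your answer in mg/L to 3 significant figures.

22.2 mg/L

After complete mixing, C₀ = (0.45·46 + 2.3·24) / 2.75 = 27.6 mg/L.
Travel time t = 2.34e+04 m / 0.88 m/s = 2.659e+04 s = 0.3078 d.
C = 27.6·exp(−0.71·0.3078) = 27.6·0.8037 = 22.18 mg/L.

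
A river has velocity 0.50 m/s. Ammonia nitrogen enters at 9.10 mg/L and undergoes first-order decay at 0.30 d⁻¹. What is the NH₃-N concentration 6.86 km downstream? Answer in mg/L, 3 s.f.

8.68 mg/L

Travel time t = 6.86 km / 0.50 m/s = 6860/0.50 = 1.372e+04 s = 0.1588 d.
First-order decay: C = 9.10·exp(−0.30·0.1588) = 9.10·0.9535 = 8.677 mg/L.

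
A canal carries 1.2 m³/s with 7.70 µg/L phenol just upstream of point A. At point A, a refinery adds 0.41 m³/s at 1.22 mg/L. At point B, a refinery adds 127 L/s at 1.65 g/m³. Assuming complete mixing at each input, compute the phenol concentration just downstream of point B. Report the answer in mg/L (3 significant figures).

0.414 mg/L

7.70 µg/L = 0.0077 mg/L.
After input A: C = (1.2·0.0077 + 0.41·1.22) / 1.61 = 0.3164 mg/L.
127 L/s = 0.127 m³/s.
After input B: C = (1.61·0.3164 + 0.127·1.65) / 1.737 = 0.4139 mg/L.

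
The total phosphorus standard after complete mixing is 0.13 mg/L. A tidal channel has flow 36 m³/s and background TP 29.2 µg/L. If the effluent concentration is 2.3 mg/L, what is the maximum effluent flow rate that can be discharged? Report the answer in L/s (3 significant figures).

1670 L/s

29.2 µg/L = 0.0292 mg/L.
Mass balance at complete mixing: C_std·(Q_w + Q_r) = Q_w·C_e + Q_r·C_b.
Rearranging, Q_w = Q_r·(C_std − C_b)/(C_e − C_std) = 36·(0.13 − 0.0292) / (2.3 − 0.13) = 1.672 m³/s.
= 1672 L/s.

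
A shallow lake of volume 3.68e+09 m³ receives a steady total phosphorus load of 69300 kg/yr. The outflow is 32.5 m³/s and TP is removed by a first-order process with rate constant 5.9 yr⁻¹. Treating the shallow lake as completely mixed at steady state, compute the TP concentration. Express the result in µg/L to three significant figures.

3.05 µg/L

Outflow Q = 32.5 m³/s × 3.156e+07 s/yr = 1.026e+09 m³/yr.
Steady-state CSTR mass balance: W = Q·C + k·V·C, so C = W/(Q + kV).
Q + kV = 1.026e+09 + 5.9·3.68e+09 = 2.274e+10 m³/yr.
C = 69300/2.274e+10 = 3.048e-06 kg/m³ = 0.003048 mg/L = 3.048 µg/L.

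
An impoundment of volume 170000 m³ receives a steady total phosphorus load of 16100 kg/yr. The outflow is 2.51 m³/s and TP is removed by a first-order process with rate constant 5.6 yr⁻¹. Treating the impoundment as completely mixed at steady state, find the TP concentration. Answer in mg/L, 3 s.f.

Outflow Q = 2.51 m³/s × 3.156e+07 s/yr = 7.921e+07 m³/yr.
Steady-state CSTR mass balance: W = Q·C + k·V·C, so C = W/(Q + kV).
Q + kV = 7.921e+07 + 5.6·170000 = 8.016e+07 m³/yr.
C = 16100/8.016e+07 = 0.0002008 kg/m³ = 0.2008 mg/L.

0.201 mg/L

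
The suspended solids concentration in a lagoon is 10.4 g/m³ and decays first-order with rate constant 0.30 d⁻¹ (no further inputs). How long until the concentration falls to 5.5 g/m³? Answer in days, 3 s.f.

2.12 d

t = ln(C₀/C)/k = ln(10.4/5.5)/0.30 = 0.6371/0.30 = 2.124 d.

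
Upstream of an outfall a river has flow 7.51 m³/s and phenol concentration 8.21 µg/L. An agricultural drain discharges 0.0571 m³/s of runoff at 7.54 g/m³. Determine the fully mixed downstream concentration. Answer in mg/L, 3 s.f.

0.0650 mg/L

8.21 µg/L = 0.00821 mg/L.
By mass balance at complete mixing, C = (0.0571·7.54 + 7.51·0.00821) / (0.0571 + 7.51) = 0.4922/7.567 = 0.06504 mg/L.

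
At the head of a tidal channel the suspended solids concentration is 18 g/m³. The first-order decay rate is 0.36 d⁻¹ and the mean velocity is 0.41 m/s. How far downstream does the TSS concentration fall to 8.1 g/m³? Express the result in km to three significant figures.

From C = C₀·e^(−kt), t = ln(C₀/C)/k = ln(18/8.1)/0.36 = 0.7985/0.36 = 2.218 d.
Distance = v·t = 0.41 m/s × 1.916e+05 s = 7.857e+04 m = 78.57 km.

78.6 km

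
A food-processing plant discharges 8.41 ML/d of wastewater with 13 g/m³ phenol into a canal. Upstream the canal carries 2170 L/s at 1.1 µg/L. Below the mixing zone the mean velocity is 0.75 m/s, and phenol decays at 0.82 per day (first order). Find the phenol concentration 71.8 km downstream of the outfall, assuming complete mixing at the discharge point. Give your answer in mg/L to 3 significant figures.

8.41 ML/d = 0.09734 m³/s.
2170 L/s = 2.17 m³/s.
1.1 µg/L = 0.0011 mg/L.
After complete mixing, C₀ = (0.09734·13 + 2.17·0.0011) / 2.267 = 0.5591 mg/L.
Travel time t = 7.18e+04 m / 0.75 m/s = 9.573e+04 s = 1.108 d.
C = 0.5591·exp(−0.82·1.108) = 0.5591·0.4031 = 0.2254 mg/L.

0.225 mg/L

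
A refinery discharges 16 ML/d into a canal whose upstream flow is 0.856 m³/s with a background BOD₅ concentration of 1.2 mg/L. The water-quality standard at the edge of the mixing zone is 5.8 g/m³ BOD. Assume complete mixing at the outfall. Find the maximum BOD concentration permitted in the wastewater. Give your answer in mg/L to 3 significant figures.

16 ML/d = 0.1852 m³/s.
Mass balance: 5.8·1.041 = 0.1852·Cₑ + 0.856·1.2.
Cₑ = (6.039 − 1.027) / 0.1852 = 27.06 mg/L.

27.1 mg/L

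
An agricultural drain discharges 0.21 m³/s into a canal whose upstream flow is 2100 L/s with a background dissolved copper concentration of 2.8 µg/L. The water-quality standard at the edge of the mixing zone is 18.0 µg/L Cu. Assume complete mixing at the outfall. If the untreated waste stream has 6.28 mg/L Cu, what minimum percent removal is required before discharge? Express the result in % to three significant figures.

2100 L/s = 2.1 m³/s.
2.8 µg/L = 0.0028 mg/L.
18.0 µg/L = 0.018 mg/L.
Mass balance: 0.018·2.31 = 0.21·Cₑ + 2.1·0.0028.
Cₑ = (0.04158 − 0.00588) / 0.21 = 0.17 mg/L.
Required removal = 1 − 0.17/6.28 = 97.29 %.

97.3 %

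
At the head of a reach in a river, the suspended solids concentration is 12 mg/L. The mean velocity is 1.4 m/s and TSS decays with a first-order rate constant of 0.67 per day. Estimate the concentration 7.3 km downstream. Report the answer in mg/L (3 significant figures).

11.5 mg/L

Travel time t = 7.3 km / 1.4 m/s = 7300/1.4 = 5214 s = 0.06035 d.
First-order decay: C = 12·exp(−0.67·0.06035) = 12·0.9604 = 11.52 mg/L.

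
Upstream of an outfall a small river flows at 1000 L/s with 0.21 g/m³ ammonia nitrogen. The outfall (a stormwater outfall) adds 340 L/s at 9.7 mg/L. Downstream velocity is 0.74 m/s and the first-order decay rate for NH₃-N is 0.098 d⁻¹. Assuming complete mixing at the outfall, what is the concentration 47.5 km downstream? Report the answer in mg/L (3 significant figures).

2.43 mg/L

340 L/s = 0.34 m³/s.
1000 L/s = 1 m³/s.
After complete mixing, C₀ = (0.34·9.7 + 1·0.21) / 1.34 = 2.618 mg/L.
Travel time t = 4.75e+04 m / 0.74 m/s = 6.419e+04 s = 0.7429 d.
C = 2.618·exp(−0.098·0.7429) = 2.618·0.9298 = 2.434 mg/L.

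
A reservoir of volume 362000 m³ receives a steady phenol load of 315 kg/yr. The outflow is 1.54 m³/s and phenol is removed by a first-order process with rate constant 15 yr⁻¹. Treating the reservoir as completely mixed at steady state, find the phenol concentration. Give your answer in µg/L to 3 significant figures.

5.83 µg/L

Outflow Q = 1.54 m³/s × 3.156e+07 s/yr = 4.86e+07 m³/yr.
Steady-state CSTR mass balance: W = Q·C + k·V·C, so C = W/(Q + kV).
Q + kV = 4.86e+07 + 15·362000 = 5.403e+07 m³/yr.
C = 315/5.403e+07 = 5.83e-06 kg/m³ = 0.00583 mg/L = 5.83 µg/L.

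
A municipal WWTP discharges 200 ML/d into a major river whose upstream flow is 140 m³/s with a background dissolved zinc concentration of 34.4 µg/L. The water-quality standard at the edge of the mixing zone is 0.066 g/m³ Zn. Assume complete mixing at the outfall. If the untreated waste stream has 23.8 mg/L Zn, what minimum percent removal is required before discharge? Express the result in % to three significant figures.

200 ML/d = 2.315 m³/s.
34.4 µg/L = 0.0344 mg/L.
Mass balance: 0.066·142.3 = 2.315·Cₑ + 140·0.0344.
Cₑ = (9.393 − 4.816) / 2.315 = 1.977 mg/L.
Required removal = 1 − 1.977/23.8 = 91.69 %.

91.7 %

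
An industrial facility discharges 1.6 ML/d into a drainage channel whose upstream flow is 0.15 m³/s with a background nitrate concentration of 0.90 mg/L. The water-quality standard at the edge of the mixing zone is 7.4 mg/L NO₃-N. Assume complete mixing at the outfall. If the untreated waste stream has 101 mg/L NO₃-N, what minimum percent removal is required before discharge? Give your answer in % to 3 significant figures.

1.6 ML/d = 0.01852 m³/s.
Mass balance: 7.4·0.1685 = 0.01852·Cₑ + 0.15·0.9.
Cₑ = (1.247 − 0.135) / 0.01852 = 60.05 mg/L.
Required removal = 1 − 60.05/101 = 40.54 %.

40.5 %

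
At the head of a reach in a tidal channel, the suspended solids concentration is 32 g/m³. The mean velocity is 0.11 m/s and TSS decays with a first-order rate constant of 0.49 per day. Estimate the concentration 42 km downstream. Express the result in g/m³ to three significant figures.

Travel time t = 42 km / 0.11 m/s = 4.2e+04/0.11 = 3.818e+05 s = 4.419 d.
First-order decay: C = 32·exp(−0.49·4.419) = 32·0.1147 = 3.671 g/m³.

3.67 g/m³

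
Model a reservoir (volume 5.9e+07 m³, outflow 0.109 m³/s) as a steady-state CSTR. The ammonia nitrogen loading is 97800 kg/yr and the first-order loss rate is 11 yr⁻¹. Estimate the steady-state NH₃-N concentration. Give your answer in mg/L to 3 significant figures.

0.150 mg/L

Outflow Q = 0.109 m³/s × 3.156e+07 s/yr = 3.44e+06 m³/yr.
Steady-state CSTR mass balance: W = Q·C + k·V·C, so C = W/(Q + kV).
Q + kV = 3.44e+06 + 11·5.9e+07 = 6.524e+08 m³/yr.
C = 97800/6.524e+08 = 0.0001499 kg/m³ = 0.1499 mg/L.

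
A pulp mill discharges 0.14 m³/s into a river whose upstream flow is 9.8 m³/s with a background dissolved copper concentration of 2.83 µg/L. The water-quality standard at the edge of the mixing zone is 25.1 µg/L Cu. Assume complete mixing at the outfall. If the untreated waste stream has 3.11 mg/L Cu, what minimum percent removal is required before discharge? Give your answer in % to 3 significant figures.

2.83 µg/L = 0.00283 mg/L.
25.1 µg/L = 0.0251 mg/L.
Mass balance: 0.0251·9.94 = 0.14·Cₑ + 9.8·0.00283.
Cₑ = (0.2495 − 0.02773) / 0.14 = 1.584 mg/L.
Required removal = 1 − 1.584/3.11 = 49.07 %.

49.1 %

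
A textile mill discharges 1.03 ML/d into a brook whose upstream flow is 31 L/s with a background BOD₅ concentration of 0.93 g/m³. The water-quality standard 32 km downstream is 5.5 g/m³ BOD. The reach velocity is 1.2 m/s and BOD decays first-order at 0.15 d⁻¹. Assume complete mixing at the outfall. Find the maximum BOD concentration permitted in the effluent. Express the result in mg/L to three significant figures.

1.03 ML/d = 0.01192 m³/s.
31 L/s = 0.031 m³/s.
Travel time to the compliance point: t = 3.2e+04/1.2 = 2.667e+04 s = 0.3086 d; decay factor exp(−0.15·0.3086) = 0.9548.
So the concentration just after mixing may be at most 5.5/0.9548 = 5.761 mg/L.
Mass balance: 5.761·0.04292 = 0.01192·Cₑ + 0.031·0.93.
Cₑ = (0.2473 − 0.02883) / 0.01192 = 18.32 mg/L.

18.3 mg/L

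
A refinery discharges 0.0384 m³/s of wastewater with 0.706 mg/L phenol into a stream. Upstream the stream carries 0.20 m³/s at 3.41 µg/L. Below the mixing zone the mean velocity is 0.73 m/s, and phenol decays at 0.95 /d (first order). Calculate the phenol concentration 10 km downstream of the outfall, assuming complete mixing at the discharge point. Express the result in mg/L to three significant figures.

0.100 mg/L

3.41 µg/L = 0.00341 mg/L.
After complete mixing, C₀ = (0.0384·0.706 + 0.2·0.00341) / 0.2384 = 0.1166 mg/L.
Travel time t = 1e+04 m / 0.73 m/s = 1.37e+04 s = 0.1585 d.
C = 0.1166·exp(−0.95·0.1585) = 0.1166·0.8602 = 0.1003 mg/L.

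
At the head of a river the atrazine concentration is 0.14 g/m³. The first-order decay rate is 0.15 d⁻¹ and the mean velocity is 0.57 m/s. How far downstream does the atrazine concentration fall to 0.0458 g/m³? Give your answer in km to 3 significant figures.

367 km

From C = C₀·e^(−kt), t = ln(C₀/C)/k = ln(0.14/0.0458)/0.15 = 1.117/0.15 = 7.449 d.
Distance = v·t = 0.57 m/s × 6.436e+05 s = 3.669e+05 m = 366.9 km.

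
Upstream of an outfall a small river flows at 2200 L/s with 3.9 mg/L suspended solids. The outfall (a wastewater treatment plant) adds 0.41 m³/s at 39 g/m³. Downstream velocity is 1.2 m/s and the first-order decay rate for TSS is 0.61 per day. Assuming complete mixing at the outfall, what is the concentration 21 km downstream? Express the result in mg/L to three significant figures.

2200 L/s = 2.2 m³/s.
After complete mixing, C₀ = (0.41·39 + 2.2·3.9) / 2.61 = 9.414 mg/L.
Travel time t = 2.1e+04 m / 1.2 m/s = 1.75e+04 s = 0.2025 d.
C = 9.414·exp(−0.61·0.2025) = 9.414·0.8838 = 8.32 mg/L.

8.32 mg/L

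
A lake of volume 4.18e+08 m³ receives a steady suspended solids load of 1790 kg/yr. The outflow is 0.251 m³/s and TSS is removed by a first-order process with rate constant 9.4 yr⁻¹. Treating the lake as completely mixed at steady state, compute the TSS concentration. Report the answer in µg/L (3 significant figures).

0.455 µg/L

Outflow Q = 0.251 m³/s × 3.156e+07 s/yr = 7.921e+06 m³/yr.
Steady-state CSTR mass balance: W = Q·C + k·V·C, so C = W/(Q + kV).
Q + kV = 7.921e+06 + 9.4·4.18e+08 = 3.937e+09 m³/yr.
C = 1790/3.937e+09 = 4.546e-07 kg/m³ = 0.0004546 mg/L = 0.4546 µg/L.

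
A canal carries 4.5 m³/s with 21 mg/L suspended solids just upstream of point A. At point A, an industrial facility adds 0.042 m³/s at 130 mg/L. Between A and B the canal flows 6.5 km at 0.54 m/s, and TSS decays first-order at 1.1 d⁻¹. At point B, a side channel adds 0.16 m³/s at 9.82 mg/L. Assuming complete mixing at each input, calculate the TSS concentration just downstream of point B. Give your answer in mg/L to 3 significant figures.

18.6 mg/L

After input A: C = (4.5·21 + 0.042·130) / 4.542 = 22.01 mg/L.
Over the 6.5 km reach to input B (t = 1.204e+04 s = 0.1393 d), decay gives C = 22.01·exp(−1.1·0.1393) = 18.88 mg/L.
After input B: C = (4.542·18.88 + 0.16·9.82) / 4.702 = 18.57 mg/L.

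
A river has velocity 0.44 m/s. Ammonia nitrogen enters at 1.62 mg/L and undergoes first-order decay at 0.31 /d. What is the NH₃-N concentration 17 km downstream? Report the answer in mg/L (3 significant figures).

Travel time t = 17 km / 0.44 m/s = 1.7e+04/0.44 = 3.864e+04 s = 0.4472 d.
First-order decay: C = 1.62·exp(−0.31·0.4472) = 1.62·0.8706 = 1.41 mg/L.

1.41 mg/L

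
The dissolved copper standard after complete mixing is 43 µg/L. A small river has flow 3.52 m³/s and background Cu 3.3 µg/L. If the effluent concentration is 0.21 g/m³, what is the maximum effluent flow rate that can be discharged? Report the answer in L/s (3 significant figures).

3.3 µg/L = 0.0033 mg/L.
43 µg/L = 0.043 mg/L.
Mass balance at complete mixing: C_std·(Q_w + Q_r) = Q_w·C_e + Q_r·C_b.
Rearranging, Q_w = Q_r·(C_std − C_b)/(C_e − C_std) = 3.52·(0.043 − 0.0033) / (0.21 − 0.043) = 0.8368 m³/s.
= 836.8 L/s.

837 L/s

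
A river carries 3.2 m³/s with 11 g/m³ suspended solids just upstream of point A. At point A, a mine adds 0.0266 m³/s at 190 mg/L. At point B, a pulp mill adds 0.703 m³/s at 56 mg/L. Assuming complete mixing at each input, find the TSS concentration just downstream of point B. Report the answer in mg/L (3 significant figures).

20.3 mg/L

After input A: C = (3.2·11 + 0.0266·190) / 3.227 = 12.48 mg/L.
After input B: C = (3.227·12.48 + 0.703·56) / 3.93 = 20.26 mg/L.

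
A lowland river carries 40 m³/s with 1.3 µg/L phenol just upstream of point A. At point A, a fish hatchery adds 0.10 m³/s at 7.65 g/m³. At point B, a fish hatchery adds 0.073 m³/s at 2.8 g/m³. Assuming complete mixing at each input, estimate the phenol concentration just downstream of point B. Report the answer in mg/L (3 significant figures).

0.0254 mg/L

1.3 µg/L = 0.0013 mg/L.
After input A: C = (40·0.0013 + 0.1·7.65) / 40.1 = 0.02037 mg/L.
After input B: C = (40.1·0.02037 + 0.073·2.8) / 40.17 = 0.02543 mg/L.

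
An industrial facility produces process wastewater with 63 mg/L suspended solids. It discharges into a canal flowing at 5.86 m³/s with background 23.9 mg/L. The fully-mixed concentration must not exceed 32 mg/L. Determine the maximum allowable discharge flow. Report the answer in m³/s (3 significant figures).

Mass balance at complete mixing: C_std·(Q_w + Q_r) = Q_w·C_e + Q_r·C_b.
Rearranging, Q_w = Q_r·(C_std − C_b)/(C_e − C_std) = 5.86·(32 − 23.9) / (63 − 32) = 1.531 m³/s.

1.53 m³/s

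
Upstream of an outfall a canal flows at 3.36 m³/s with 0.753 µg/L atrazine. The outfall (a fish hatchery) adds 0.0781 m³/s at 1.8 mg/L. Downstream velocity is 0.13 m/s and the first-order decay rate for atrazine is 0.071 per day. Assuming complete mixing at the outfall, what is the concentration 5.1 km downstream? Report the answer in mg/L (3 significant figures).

0.0403 mg/L

0.753 µg/L = 0.000753 mg/L.
After complete mixing, C₀ = (0.0781·1.8 + 3.36·0.000753) / 3.438 = 0.04162 mg/L.
Travel time t = 5100 m / 0.13 m/s = 3.923e+04 s = 0.4541 d.
C = 0.04162·exp(−0.071·0.4541) = 0.04162·0.9683 = 0.0403 mg/L.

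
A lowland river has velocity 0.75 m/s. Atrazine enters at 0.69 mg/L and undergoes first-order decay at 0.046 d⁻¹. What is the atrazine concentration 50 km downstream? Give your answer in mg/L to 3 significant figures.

0.666 mg/L

Travel time t = 50 km / 0.75 m/s = 5e+04/0.75 = 6.667e+04 s = 0.7716 d.
First-order decay: C = 0.69·exp(−0.046·0.7716) = 0.69·0.9651 = 0.6659 mg/L.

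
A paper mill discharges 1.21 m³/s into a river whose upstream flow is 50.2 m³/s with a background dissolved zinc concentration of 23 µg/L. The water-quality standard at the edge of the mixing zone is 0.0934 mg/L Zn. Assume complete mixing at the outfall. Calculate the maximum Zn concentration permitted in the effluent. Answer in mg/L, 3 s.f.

23 µg/L = 0.023 mg/L.
Mass balance: 0.0934·51.41 = 1.21·Cₑ + 50.2·0.023.
Cₑ = (4.802 − 1.155) / 1.21 = 3.014 mg/L.

3.01 mg/L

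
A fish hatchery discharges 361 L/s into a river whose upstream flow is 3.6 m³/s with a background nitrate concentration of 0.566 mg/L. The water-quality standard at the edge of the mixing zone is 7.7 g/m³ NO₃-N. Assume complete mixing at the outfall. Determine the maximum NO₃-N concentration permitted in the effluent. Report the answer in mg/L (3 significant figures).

78.8 mg/L

361 L/s = 0.361 m³/s.
Mass balance: 7.7·3.961 = 0.361·Cₑ + 3.6·0.566.
Cₑ = (30.5 − 2.038) / 0.361 = 78.84 mg/L.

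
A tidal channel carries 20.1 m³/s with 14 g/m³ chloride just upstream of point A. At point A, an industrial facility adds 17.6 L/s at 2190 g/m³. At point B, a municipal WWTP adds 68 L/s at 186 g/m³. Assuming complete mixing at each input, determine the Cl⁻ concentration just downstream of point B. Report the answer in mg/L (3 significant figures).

17.6 L/s = 0.0176 m³/s.
After input A: C = (20.1·14 + 0.0176·2190) / 20.12 = 15.9 mg/L.
68 L/s = 0.068 m³/s.
After input B: C = (20.12·15.9 + 0.068·186) / 20.19 = 16.48 mg/L.

16.5 mg/L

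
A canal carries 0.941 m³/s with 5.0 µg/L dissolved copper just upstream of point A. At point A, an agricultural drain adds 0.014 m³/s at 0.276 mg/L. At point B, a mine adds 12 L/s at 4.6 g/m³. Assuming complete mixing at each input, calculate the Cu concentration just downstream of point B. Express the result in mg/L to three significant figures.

0.0659 mg/L

5.0 µg/L = 0.005 mg/L.
After input A: C = (0.941·0.005 + 0.014·0.276) / 0.955 = 0.008973 mg/L.
12 L/s = 0.012 m³/s.
After input B: C = (0.955·0.008973 + 0.012·4.6) / 0.967 = 0.06595 mg/L.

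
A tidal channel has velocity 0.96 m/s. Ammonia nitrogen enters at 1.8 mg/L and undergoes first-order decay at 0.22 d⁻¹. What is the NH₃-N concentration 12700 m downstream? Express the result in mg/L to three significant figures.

1.74 mg/L

Travel time t = 12700 m / 0.96 m/s = 1.27e+04/0.96 = 1.323e+04 s = 0.1531 d.
First-order decay: C = 1.8·exp(−0.22·0.1531) = 1.8·0.9669 = 1.74 mg/L.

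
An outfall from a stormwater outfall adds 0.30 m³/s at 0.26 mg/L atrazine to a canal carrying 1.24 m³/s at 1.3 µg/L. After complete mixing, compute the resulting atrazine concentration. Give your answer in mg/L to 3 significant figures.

0.0517 mg/L

1.3 µg/L = 0.0013 mg/L.
By mass balance at complete mixing, C = (0.3·0.26 + 1.24·0.0013) / (0.3 + 1.24) = 0.07961/1.54 = 0.0517 mg/L.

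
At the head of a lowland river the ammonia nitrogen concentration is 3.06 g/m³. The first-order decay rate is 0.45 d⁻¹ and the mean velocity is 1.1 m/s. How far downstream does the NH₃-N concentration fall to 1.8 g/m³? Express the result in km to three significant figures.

From C = C₀·e^(−kt), t = ln(C₀/C)/k = ln(3.06/1.8)/0.45 = 0.5306/0.45 = 1.179 d.
Distance = v·t = 1.1 m/s × 1.019e+05 s = 1.121e+05 m = 112.1 km.

112 km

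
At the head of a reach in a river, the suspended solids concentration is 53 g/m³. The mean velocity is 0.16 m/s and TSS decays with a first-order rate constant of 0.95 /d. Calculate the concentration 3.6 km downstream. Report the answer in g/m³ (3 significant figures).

41.4 g/m³

Travel time t = 3.6 km / 0.16 m/s = 3600/0.16 = 2.25e+04 s = 0.2604 d.
First-order decay: C = 53·exp(−0.95·0.2604) = 53·0.7808 = 41.38 g/m³.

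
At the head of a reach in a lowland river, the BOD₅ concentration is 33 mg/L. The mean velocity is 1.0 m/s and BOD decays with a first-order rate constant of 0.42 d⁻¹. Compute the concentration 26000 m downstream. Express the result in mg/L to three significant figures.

Travel time t = 26000 m / 1.0 m/s = 2.6e+04/1.0 = 2.6e+04 s = 0.3009 d.
First-order decay: C = 33·exp(−0.42·0.3009) = 33·0.8813 = 29.08 mg/L.

29.1 mg/L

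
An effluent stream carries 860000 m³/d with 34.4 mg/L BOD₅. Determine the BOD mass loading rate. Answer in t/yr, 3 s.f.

10800 t/yr

860000 m³/d = 9.954 m³/s.
Mass flux = Q·C = 9.954 m³/s × 34.4 g/m³ = 342.4 g/s.
= 342.4 g/s × 31.56 = 1.081e+04 t/yr.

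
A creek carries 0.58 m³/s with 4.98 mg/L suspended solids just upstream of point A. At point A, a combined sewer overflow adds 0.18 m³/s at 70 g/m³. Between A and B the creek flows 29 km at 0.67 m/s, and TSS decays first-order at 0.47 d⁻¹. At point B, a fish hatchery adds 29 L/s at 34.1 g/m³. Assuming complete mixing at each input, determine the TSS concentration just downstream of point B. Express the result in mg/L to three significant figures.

16.8 mg/L

After input A: C = (0.58·4.98 + 0.18·70) / 0.76 = 20.38 mg/L.
Over the 29 km reach to input B (t = 4.328e+04 s = 0.501 d), decay gives C = 20.38·exp(−0.47·0.501) = 16.1 mg/L.
29 L/s = 0.029 m³/s.
After input B: C = (0.76·16.1 + 0.029·34.1) / 0.789 = 16.77 mg/L.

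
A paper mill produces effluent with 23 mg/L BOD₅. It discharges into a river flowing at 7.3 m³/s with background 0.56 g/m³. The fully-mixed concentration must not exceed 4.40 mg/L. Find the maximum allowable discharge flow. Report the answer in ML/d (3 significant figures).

130 ML/d

Mass balance at complete mixing: C_std·(Q_w + Q_r) = Q_w·C_e + Q_r·C_b.
Rearranging, Q_w = Q_r·(C_std − C_b)/(C_e − C_std) = 7.3·(4.4 − 0.56) / (23 − 4.4) = 1.507 m³/s.
= 130.2 ML/d.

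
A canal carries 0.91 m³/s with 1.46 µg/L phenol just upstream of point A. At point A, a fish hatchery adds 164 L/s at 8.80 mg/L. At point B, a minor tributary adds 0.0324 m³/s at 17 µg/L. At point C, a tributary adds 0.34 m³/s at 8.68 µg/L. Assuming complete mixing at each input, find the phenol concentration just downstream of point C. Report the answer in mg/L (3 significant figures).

1.00 mg/L

1.46 µg/L = 0.00146 mg/L.
164 L/s = 0.164 m³/s.
After input A: C = (0.91·0.00146 + 0.164·8.8) / 1.074 = 1.345 mg/L.
17 µg/L = 0.017 mg/L.
After input B: C = (1.074·1.345 + 0.0324·0.017) / 1.106 = 1.306 mg/L.
8.68 µg/L = 0.00868 mg/L.
After input C: C = (1.106·1.306 + 0.34·0.00868) / 1.446 = 1.001 mg/L.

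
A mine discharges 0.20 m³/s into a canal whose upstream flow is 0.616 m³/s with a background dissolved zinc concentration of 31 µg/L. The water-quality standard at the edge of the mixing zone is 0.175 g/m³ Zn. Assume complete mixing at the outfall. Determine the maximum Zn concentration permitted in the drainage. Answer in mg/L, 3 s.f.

0.619 mg/L

31 µg/L = 0.031 mg/L.
Mass balance: 0.175·0.816 = 0.2·Cₑ + 0.616·0.031.
Cₑ = (0.1428 − 0.0191) / 0.2 = 0.6185 mg/L.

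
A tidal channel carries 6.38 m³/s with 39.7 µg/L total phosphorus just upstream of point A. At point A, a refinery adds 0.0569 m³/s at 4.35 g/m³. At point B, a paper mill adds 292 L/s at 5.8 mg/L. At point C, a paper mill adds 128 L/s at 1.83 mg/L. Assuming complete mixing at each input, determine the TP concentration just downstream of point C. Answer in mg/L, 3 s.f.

39.7 µg/L = 0.0397 mg/L.
After input A: C = (6.38·0.0397 + 0.0569·4.35) / 6.437 = 0.0778 mg/L.
292 L/s = 0.292 m³/s.
After input B: C = (6.437·0.0778 + 0.292·5.8) / 6.729 = 0.3261 mg/L.
128 L/s = 0.128 m³/s.
After input C: C = (6.729·0.3261 + 0.128·1.83) / 6.857 = 0.3542 mg/L.

0.354 mg/L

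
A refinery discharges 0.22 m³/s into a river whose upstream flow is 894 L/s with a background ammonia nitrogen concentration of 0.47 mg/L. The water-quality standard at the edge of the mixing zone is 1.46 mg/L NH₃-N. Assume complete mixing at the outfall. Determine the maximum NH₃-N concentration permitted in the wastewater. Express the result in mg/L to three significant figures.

894 L/s = 0.894 m³/s.
Mass balance: 1.46·1.114 = 0.22·Cₑ + 0.894·0.47.
Cₑ = (1.626 − 0.4202) / 0.22 = 5.483 mg/L.

5.48 mg/L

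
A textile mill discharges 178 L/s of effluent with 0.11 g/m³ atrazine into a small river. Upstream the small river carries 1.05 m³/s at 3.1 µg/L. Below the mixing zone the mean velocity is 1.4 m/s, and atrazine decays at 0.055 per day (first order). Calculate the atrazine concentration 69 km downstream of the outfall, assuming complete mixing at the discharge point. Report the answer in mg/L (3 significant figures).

178 L/s = 0.178 m³/s.
3.1 µg/L = 0.0031 mg/L.
After complete mixing, C₀ = (0.178·0.11 + 1.05·0.0031) / 1.228 = 0.0186 mg/L.
Travel time t = 6.9e+04 m / 1.4 m/s = 4.929e+04 s = 0.5704 d.
C = 0.0186·exp(−0.055·0.5704) = 0.0186·0.9691 = 0.01802 mg/L.

0.0180 mg/L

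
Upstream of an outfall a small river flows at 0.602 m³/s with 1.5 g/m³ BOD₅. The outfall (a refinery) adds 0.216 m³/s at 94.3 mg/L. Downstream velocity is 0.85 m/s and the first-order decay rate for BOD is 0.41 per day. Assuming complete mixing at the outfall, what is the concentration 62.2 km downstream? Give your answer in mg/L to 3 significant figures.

After complete mixing, C₀ = (0.216·94.3 + 0.602·1.5) / 0.818 = 26 mg/L.
Travel time t = 6.22e+04 m / 0.85 m/s = 7.318e+04 s = 0.8469 d.
C = 26·exp(−0.41·0.8469) = 26·0.7066 = 18.38 mg/L.

18.4 mg/L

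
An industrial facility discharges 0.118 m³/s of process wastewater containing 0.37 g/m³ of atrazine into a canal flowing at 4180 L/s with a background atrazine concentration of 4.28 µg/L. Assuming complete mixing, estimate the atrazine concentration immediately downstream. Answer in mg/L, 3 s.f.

4180 L/s = 4.18 m³/s.
4.28 µg/L = 0.00428 mg/L.
By mass balance at complete mixing, C = (0.118·0.37 + 4.18·0.00428) / (0.118 + 4.18) = 0.06155/4.298 = 0.01432 mg/L.

0.0143 mg/L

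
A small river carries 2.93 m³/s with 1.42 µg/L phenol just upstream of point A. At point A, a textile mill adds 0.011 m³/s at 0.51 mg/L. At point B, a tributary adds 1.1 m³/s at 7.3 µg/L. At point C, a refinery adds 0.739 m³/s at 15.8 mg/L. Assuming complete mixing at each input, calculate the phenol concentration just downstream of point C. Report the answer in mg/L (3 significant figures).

2.45 mg/L

1.42 µg/L = 0.00142 mg/L.
After input A: C = (2.93·0.00142 + 0.011·0.51) / 2.941 = 0.003322 mg/L.
7.3 µg/L = 0.0073 mg/L.
After input B: C = (2.941·0.003322 + 1.1·0.0073) / 4.041 = 0.004405 mg/L.
After input C: C = (4.041·0.004405 + 0.739·15.8) / 4.78 = 2.446 mg/L.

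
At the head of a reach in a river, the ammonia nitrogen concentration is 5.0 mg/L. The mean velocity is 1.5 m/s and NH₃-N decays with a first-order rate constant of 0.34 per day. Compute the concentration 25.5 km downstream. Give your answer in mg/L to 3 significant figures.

Travel time t = 25.5 km / 1.5 m/s = 2.55e+04/1.5 = 1.7e+04 s = 0.1968 d.
First-order decay: C = 5.0·exp(−0.34·0.1968) = 5.0·0.9353 = 4.676 mg/L.

4.68 mg/L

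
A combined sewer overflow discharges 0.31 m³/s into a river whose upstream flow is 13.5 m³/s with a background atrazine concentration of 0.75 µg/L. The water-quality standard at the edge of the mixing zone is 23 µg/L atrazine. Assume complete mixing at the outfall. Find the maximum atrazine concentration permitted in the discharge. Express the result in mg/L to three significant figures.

0.75 µg/L = 0.00075 mg/L.
23 µg/L = 0.023 mg/L.
Mass balance: 0.023·13.81 = 0.31·Cₑ + 13.5·0.00075.
Cₑ = (0.3176 − 0.01013) / 0.31 = 0.992 mg/L.

0.992 mg/L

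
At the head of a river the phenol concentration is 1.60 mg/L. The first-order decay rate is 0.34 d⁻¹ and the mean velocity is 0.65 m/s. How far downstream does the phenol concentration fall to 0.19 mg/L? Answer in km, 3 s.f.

352 km

From C = C₀·e^(−kt), t = ln(C₀/C)/k = ln(1.60/0.19)/0.34 = 2.131/0.34 = 6.267 d.
Distance = v·t = 0.65 m/s × 5.415e+05 s = 3.519e+05 m = 351.9 km.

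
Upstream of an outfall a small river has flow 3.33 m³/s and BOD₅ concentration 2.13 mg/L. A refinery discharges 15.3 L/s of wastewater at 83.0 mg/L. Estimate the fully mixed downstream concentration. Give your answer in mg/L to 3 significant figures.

15.3 L/s = 0.0153 m³/s.
By mass balance at complete mixing, C = (0.0153·83 + 3.33·2.13) / (0.0153 + 3.33) = 8.363/3.345 = 2.5 mg/L.

2.50 mg/L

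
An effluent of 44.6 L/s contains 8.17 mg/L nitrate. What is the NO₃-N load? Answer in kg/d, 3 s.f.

31.5 kg/d

44.6 L/s = 0.0446 m³/s.
Mass flux = Q·C = 0.0446 m³/s × 8.17 g/m³ = 0.3644 g/s.
= 0.3644 g/s × 86.4 = 31.48 kg/d.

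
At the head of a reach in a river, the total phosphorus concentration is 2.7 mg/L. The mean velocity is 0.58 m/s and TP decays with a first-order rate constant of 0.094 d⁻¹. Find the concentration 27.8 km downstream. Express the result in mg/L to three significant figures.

Travel time t = 27.8 km / 0.58 m/s = 2.78e+04/0.58 = 4.793e+04 s = 0.5548 d.
First-order decay: C = 2.7·exp(−0.094·0.5548) = 2.7·0.9492 = 2.563 mg/L.

2.56 mg/L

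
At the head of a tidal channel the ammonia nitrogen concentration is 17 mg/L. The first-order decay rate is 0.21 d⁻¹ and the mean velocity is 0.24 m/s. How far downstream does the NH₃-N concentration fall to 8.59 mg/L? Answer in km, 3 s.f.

From C = C₀·e^(−kt), t = ln(C₀/C)/k = ln(17/8.59)/0.21 = 0.6826/0.21 = 3.251 d.
Distance = v·t = 0.24 m/s × 2.808e+05 s = 6.74e+04 m = 67.4 km.

67.4 km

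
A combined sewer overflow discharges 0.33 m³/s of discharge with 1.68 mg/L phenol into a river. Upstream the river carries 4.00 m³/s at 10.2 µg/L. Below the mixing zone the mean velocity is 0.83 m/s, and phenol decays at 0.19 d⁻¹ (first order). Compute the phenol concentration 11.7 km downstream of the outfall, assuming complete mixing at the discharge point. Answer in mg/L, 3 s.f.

0.133 mg/L

10.2 µg/L = 0.0102 mg/L.
After complete mixing, C₀ = (0.33·1.68 + 4·0.0102) / 4.33 = 0.1375 mg/L.
Travel time t = 1.17e+04 m / 0.83 m/s = 1.41e+04 s = 0.1632 d.
C = 0.1375·exp(−0.19·0.1632) = 0.1375·0.9695 = 0.1333 mg/L.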